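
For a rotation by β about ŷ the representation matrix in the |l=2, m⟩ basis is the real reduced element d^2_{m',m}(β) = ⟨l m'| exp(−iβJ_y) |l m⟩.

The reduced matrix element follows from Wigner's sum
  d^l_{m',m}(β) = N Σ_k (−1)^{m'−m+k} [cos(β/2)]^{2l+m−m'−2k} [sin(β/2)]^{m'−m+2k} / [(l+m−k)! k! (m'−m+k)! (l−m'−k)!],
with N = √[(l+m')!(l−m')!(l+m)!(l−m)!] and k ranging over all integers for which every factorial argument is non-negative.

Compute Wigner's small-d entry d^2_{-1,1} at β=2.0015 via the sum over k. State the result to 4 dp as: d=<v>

d^2_{-1,1}(β=2.0015) via Wigner's sum:
Half-angle: c=0.539671, s=0.841876. N=√(1·6·6·1)=6.000000
k: max(0,(1)−(-1))=2 … min(2+(1),2−(-1))=3
  k=2: (−1)^0·6.0000/(2)·0.5397^2·0.8419^2 = +0.619264
  k=3: (−1)^1·6.0000/(6)·0.5397^0·0.8419^4 = -0.502334
d^2_{-1,1}(2.0015) = +0.619264 -0.502334 = +0.116930

d=0.1169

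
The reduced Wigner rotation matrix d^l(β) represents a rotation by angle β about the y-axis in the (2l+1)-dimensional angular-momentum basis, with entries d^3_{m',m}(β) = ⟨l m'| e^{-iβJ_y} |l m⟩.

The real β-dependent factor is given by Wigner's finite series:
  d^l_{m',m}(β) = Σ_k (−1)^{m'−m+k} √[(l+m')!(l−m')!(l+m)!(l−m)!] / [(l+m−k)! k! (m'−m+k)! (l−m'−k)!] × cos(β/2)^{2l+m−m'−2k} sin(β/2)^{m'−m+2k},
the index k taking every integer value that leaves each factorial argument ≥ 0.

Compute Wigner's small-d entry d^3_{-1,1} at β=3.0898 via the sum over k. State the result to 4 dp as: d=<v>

d^3_{-1,1}(β=3.0898) via Wigner's sum:
Half-angle: c=0.025893, s=0.999665. N=√(2·24·24·2)=48.000000
k∈{2,3,4} keeps every argument non-negative
  k=2: (−1)^0·48.0000/(8)·0.0259^4·0.9997^2 = +0.000003
  k=3: (−1)^1·48.0000/(6)·0.0259^2·0.9997^4 = -0.005357
  k=4: (−1)^2·48.0000/(48)·0.0259^0·0.9997^6 = +0.997990
d^3_{-1,1}(3.0898) = +0.000003 -0.005357 +0.997990 = +0.992636

d=0.9926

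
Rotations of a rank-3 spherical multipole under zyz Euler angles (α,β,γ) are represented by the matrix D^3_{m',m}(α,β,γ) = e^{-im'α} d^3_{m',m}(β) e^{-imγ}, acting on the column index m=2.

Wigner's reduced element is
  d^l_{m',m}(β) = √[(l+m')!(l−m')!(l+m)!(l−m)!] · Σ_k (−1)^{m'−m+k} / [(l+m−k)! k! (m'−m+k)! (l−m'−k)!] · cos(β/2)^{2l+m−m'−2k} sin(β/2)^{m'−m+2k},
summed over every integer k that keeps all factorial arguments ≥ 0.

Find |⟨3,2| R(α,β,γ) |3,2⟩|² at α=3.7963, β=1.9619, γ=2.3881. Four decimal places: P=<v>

D^3_{2,2}(3.7963,1.9619,2.3881) = e^{-i·2·3.7963}·d^3_{2,2}(1.9619)·e^{-i·2·2.3881}. Compute d first:
With c≡cos(β/2)=0.556233 and s≡sin(β/2)=0.831026, N=[120·1·120·1]^{1/2}=120.000000
The bounds max(0,m−m')=0 and min(l+m,l−m')=1 give 2 terms
  k=0: (−1)^0·120.0000/(120)·0.5562^6·0.8310^0 = +0.029617
  k=1: (−1)^1·120.0000/(24)·0.5562^4·0.8310^2 = -0.330543
d^3_{2,2}(1.9619) = +0.029617 -0.330543 = -0.300926
|D^3_{2,2}|² = |d^3_{2,2}(β)|² = (-0.300926)² = 0.090556 (the z-rotation phases have unit modulus)

P=0.0906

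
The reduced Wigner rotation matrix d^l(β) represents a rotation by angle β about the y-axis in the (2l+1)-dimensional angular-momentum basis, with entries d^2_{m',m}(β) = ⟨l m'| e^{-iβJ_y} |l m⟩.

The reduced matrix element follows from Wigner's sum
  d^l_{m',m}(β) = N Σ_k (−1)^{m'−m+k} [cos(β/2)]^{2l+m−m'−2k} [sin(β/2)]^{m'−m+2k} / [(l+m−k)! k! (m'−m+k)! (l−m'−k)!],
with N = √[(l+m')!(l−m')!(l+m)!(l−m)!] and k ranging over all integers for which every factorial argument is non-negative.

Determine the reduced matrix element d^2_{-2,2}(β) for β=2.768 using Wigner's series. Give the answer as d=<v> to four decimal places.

d^2_{-2,2}(β=2.768) via Wigner's sum:
c=cos(2.768/2)=0.185712, s=sin(2.768/2)=0.982604; N=√[1·24·24·1]=24.000000
k: max(0,(2)−(-2))=4 … min(2+(2),2−(-2))=4
  k=4: (−1)^0·24.0000/(24)·0.1857^0·0.9826^4 = +0.932212
d^2_{-2,2}(2.768) = +0.932212

d=0.9322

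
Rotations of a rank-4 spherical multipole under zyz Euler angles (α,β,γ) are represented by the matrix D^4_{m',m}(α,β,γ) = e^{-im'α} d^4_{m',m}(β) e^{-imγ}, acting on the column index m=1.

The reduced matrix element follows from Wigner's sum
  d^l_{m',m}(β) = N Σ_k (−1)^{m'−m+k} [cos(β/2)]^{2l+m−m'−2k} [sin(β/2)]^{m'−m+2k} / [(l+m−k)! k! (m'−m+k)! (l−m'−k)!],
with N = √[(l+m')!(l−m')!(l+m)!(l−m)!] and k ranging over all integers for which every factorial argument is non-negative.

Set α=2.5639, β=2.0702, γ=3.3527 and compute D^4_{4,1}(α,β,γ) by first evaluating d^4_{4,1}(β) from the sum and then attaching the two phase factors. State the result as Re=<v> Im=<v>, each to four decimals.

Re=-0.0832 Im=0.1424

First d^4_{4,1}(β=2.0702), then the phase factors e^{-i(4)α} and e^{-i(1)γ}:
c=cos(2.0702/2)=0.510440, s=sin(2.0702/2)=0.859913; N=√[40320·1·120·6]=5387.986637
k∈{0} keeps every argument non-negative
  k=0: (−1)^3·5387.9866/(720)·0.5104^5·0.8599^3 = -0.164885
d^4_{4,1}(2.0702) = -0.164885
Phases: e^{-i·(4)·2.5639}=-0.674269+0.738486i, e^{-i·(1)·3.3527}=-0.977799+0.209543i ⇒ D=-0.083194+0.142358i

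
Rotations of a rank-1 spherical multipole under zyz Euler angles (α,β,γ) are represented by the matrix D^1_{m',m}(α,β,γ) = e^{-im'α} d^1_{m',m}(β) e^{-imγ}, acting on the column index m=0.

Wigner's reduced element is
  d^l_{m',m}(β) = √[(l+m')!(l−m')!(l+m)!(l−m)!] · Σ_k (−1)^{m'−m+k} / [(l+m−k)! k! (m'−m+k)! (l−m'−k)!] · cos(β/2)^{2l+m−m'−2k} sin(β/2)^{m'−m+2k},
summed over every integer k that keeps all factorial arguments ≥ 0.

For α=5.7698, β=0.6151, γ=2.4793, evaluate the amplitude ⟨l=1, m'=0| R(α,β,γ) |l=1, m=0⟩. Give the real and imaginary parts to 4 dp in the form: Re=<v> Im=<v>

Split into d^1_{0,0}(β=0.6151) × two z-phases.
With c≡cos(β/2)=0.953078 and s≡sin(β/2)=0.302725, N=[1·1·1·1]^{1/2}=1.000000
k: max(0,(0)−(0))=0 … min(1+(0),1−(0))=1
  k=0: (−1)^0·1.0000/(1)·0.9531^2·0.3027^0 = +0.908358
  k=1: (−1)^1·1.0000/(1)·0.9531^0·0.3027^2 = -0.091642
d^1_{0,0}(0.6151) = +0.908358 -0.091642 = +0.816716
Attach z-rotation phases: D = e^{-i(0)(5.7698)}·(+0.816716)·e^{-i(0)(2.4793)} = +0.816716+0.000000i

Re=0.8167 Im=0.0000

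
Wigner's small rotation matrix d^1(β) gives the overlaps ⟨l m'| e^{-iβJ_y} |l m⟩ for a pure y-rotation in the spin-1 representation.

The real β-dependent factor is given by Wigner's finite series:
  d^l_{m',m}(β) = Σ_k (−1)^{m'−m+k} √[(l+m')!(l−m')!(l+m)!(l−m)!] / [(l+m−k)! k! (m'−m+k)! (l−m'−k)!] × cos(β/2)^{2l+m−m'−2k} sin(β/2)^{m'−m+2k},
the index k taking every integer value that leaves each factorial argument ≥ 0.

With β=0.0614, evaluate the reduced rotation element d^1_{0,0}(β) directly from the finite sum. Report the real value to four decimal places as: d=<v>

d=0.9981

d^1_{0,0}(β=0.0614) via Wigner's sum:
With c≡cos(β/2)=0.999529 and s≡sin(β/2)=0.030695, N=[1·1·1·1]^{1/2}=1.000000
The bounds max(0,m−m')=0 and min(l+m,l−m')=1 give 2 terms
  k=0: (−1)^0·1.0000/(1)·0.9995^2·0.0307^0 = +0.999058
  k=1: (−1)^1·1.0000/(1)·0.9995^0·0.0307^2 = -0.000942
d^1_{0,0}(0.0614) = +0.999058 -0.000942 = +0.998116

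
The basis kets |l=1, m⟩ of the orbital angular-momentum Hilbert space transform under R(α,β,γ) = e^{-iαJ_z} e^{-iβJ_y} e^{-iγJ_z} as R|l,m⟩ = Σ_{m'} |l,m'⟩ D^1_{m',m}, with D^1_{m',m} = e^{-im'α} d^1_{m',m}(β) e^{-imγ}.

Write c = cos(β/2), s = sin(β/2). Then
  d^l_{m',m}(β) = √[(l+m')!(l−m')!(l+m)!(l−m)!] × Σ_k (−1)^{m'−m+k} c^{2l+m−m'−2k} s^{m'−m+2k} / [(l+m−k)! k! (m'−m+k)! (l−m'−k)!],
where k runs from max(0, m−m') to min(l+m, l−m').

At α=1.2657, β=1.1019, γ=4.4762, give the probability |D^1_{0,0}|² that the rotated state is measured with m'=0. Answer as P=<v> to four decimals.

P=0.2042

First d^1_{0,0}(β=1.1019), then the phase factors e^{-i(0)α} and e^{-i(0)γ}:
With c≡cos(β/2)=0.852028 and s≡sin(β/2)=0.523497, N=[1·1·1·1]^{1/2}=1.000000
Admissible k: 0..1 (factorial args all ≥0)
  k=0: (−1)^0·1.0000/(1)·0.8520^2·0.5235^0 = +0.725951
  k=1: (−1)^1·1.0000/(1)·0.8520^0·0.5235^2 = -0.274049
d^1_{0,0}(1.1019) = +0.725951 -0.274049 = +0.451902
|D^1_{0,0}|² = |d^1_{0,0}(β)|² = (+0.451902)² = 0.204215 (the z-rotation phases have unit modulus)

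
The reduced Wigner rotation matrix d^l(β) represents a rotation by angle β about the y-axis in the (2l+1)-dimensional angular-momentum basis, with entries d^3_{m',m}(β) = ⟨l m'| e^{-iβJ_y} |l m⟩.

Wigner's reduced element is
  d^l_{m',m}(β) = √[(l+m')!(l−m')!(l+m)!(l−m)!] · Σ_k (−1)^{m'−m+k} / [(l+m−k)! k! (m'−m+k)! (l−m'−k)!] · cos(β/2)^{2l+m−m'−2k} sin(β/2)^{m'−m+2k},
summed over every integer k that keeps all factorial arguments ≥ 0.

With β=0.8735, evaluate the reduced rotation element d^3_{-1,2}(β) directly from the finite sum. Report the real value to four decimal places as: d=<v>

d=0.3173

d^3_{-1,2}(β=0.8735) via Wigner's sum:
c=cos(0.8735/2)=0.906131, s=sin(0.8735/2)=0.422997; N=√[2·24·120·1]=75.894664
Admissible k: 3..4 (factorial args all ≥0)
  k=3: (−1)^0·75.8947/(12)·0.9061^3·0.4230^3 = +0.356135
  k=4: (−1)^1·75.8947/(24)·0.9061^1·0.4230^5 = -0.038804
d^3_{-1,2}(0.8735) = +0.356135 -0.038804 = +0.317331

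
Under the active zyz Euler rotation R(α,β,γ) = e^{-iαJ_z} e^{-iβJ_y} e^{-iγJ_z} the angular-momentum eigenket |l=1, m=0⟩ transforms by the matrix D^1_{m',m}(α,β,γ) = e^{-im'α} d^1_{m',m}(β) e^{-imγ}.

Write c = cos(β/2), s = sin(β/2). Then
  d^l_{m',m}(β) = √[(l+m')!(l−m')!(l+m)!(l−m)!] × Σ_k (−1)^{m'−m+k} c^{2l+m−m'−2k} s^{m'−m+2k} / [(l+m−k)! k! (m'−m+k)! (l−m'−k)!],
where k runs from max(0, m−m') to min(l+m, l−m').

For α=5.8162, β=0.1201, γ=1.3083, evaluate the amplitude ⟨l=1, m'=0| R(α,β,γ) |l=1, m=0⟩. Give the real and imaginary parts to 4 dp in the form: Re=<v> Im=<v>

Re=0.9928 Im=0.0000

First d^1_{0,0}(β=0.1201), then the phase factors e^{-i(0)α} and e^{-i(0)γ}:
Half-angle: c=0.998198, s=0.060014. N=√(1·1·1·1)=1.000000
The bounds max(0,m−m')=0 and min(l+m,l−m')=1 give 2 terms
  k=0: (−1)^0·1.0000/(1)·0.9982^2·0.0600^0 = +0.996398
  k=1: (−1)^1·1.0000/(1)·0.9982^0·0.0600^2 = -0.003602
d^1_{0,0}(0.1201) = +0.996398 -0.003602 = +0.992797
Phases: e^{-i·(0)·5.8162}=+1.000000+0.000000i, e^{-i·(0)·1.3083}=+1.000000+0.000000i ⇒ D=+0.992797+0.000000i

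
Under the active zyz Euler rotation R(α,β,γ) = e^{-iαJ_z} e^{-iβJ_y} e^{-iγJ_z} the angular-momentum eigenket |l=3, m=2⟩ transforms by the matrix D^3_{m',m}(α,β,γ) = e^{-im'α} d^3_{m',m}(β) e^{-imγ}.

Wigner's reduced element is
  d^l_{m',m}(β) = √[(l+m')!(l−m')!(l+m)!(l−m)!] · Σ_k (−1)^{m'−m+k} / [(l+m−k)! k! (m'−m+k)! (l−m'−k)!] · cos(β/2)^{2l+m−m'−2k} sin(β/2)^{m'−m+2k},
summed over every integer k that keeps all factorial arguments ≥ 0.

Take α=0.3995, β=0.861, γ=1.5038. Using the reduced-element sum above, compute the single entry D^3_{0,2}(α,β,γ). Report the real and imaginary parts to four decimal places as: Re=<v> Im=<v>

Re=-0.5088 Im=-0.0686

Split into d^3_{0,2}(β=0.861) × two z-phases.
With c≡cos(β/2)=0.908757 and s≡sin(β/2)=0.417325, N=[6·6·120·1]^{1/2}=65.726707
k: max(0,(2)−(0))=2 … min(3+(2),3−(0))=3
  k=2: (−1)^0·65.7267/(12)·0.9088^4·0.4173^2 = +0.650581
  k=3: (−1)^1·65.7267/(12)·0.9088^2·0.4173^4 = -0.137200
d^3_{0,2}(0.861) = +0.650581 -0.137200 = +0.513381
Attach z-rotation phases: D = e^{-i(0)(0.3995)}·(+0.513381)·e^{-i(2)(1.5038)} = -0.508779-0.068584i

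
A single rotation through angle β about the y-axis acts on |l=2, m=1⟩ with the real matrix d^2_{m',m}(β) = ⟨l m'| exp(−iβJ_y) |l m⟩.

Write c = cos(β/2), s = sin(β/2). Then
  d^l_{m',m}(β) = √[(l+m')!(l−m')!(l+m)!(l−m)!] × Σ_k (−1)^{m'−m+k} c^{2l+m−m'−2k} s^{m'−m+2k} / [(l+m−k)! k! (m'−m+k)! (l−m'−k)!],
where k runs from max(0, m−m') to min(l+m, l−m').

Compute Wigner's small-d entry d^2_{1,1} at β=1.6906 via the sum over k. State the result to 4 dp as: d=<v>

d^2_{1,1}(β=1.6906) via Wigner's sum:
c=cos(1.6906/2)=0.663507, s=sin(1.6906/2)=0.748170; N=√[6·1·6·1]=6.000000
The bounds max(0,m−m')=0 and min(l+m,l−m')=1 give 2 terms
  k=0: (−1)^0·6.0000/(6)·0.6635^4·0.7482^0 = +0.193812
  k=1: (−1)^1·6.0000/(2)·0.6635^2·0.7482^2 = -0.739287
d^2_{1,1}(1.6906) = +0.193812 -0.739287 = -0.545474

d=-0.5455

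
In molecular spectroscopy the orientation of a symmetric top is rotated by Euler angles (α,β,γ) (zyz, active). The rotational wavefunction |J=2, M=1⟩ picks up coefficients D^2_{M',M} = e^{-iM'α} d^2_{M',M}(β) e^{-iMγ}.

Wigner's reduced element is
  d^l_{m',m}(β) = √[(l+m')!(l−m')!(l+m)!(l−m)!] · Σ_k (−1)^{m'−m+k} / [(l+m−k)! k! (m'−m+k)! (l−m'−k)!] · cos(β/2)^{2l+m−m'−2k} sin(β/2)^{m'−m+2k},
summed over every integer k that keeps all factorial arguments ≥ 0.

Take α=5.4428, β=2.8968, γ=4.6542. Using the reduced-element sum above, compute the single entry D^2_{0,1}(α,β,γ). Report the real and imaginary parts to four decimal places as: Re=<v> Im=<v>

Re=0.0167 Im=-0.2875

Split into d^2_{0,1}(β=2.8968) × two z-phases.
c=cos(2.8968/2)=0.122091, s=sin(2.8968/2)=0.992519; N=√[2·2·6·1]=4.898979
k: max(0,(1)−(0))=1 … min(2+(1),2−(0))=2
  k=1: (−1)^0·4.8990/(2)·0.1221^3·0.9925^1 = +0.004425
  k=2: (−1)^1·4.8990/(2)·0.1221^1·0.9925^3 = -0.292399
d^2_{0,1}(2.8968) = +0.004425 -0.292399 = -0.287974
Phases: e^{-i·(0)·5.4428}=+1.000000+0.000000i, e^{-i·(1)·4.6542}=-0.058156+0.998307i ⇒ D=+0.016747-0.287487i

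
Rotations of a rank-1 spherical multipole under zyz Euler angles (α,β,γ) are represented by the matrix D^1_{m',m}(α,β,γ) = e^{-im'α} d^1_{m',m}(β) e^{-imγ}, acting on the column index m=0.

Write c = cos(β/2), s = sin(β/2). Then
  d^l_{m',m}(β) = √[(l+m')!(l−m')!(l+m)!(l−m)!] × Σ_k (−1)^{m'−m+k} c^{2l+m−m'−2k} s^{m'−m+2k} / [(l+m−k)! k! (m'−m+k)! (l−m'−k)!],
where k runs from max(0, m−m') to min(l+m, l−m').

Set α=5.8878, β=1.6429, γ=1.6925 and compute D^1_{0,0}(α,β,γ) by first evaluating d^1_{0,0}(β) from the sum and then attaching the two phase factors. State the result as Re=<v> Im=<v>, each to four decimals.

D^1_{0,0}(5.8878,1.6429,1.6925) = e^{-i·0·5.8878}·d^1_{0,0}(1.6429)·e^{-i·0·1.6925}. Compute d first:
c=cos(1.6429/2)=0.681160, s=sin(1.6429/2)=0.732134; N=√[1·1·1·1]=1.000000
k∈{0,1} keeps every argument non-negative
  k=0: (−1)^0·1.0000/(1)·0.6812^2·0.7321^0 = +0.463979
  k=1: (−1)^1·1.0000/(1)·0.6812^0·0.7321^2 = -0.536021
d^1_{0,0}(1.6429) = +0.463979 -0.536021 = -0.072041
Phases: e^{-i·(0)·5.8878}=+1.000000+0.000000i, e^{-i·(0)·1.6925}=+1.000000+0.000000i ⇒ D=-0.072041+0.000000i

Re=-0.0720 Im=0.0000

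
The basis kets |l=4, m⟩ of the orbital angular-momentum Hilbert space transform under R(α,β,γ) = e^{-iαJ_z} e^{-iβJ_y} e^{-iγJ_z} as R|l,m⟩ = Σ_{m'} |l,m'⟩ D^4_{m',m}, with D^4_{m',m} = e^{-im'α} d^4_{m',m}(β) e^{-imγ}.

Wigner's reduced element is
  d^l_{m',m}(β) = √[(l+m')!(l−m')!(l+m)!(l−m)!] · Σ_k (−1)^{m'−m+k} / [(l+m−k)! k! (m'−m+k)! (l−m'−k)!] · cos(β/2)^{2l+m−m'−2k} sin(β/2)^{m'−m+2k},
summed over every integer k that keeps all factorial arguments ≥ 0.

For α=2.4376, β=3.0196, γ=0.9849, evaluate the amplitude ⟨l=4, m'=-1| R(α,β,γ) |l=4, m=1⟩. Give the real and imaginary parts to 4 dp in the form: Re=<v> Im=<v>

First d^4_{-1,1}(β=3.0196), then the phase factors e^{-i(-1)α} and e^{-i(1)γ}:
c=cos(3.0196/2)=0.060959, s=sin(3.0196/2)=0.998140; N=√[6·120·120·6]=720.000000
The bounds max(0,m−m')=2 and min(l+m,l−m')=5 give 4 terms
  k=2: (−1)^0·720.0000/(72)·0.0610^6·0.9981^2 = +0.000001
  k=3: (−1)^1·720.0000/(24)·0.0610^4·0.9981^4 = -0.000411
  k=4: (−1)^2·720.0000/(48)·0.0610^2·0.9981^6 = +0.055120
  k=5: (−1)^3·720.0000/(720)·0.0610^0·0.9981^8 = -0.985219
d^4_{-1,1}(3.0196) = +0.000001 -0.000411 +0.055120 -0.985219 = -0.930510
Phases: e^{-i·(-1)·2.4376}=-0.762264+0.647266i, e^{-i·(1)·0.9849}=+0.552946-0.833217i ⇒ D=-0.109634-0.924028i

Re=-0.1096 Im=-0.9240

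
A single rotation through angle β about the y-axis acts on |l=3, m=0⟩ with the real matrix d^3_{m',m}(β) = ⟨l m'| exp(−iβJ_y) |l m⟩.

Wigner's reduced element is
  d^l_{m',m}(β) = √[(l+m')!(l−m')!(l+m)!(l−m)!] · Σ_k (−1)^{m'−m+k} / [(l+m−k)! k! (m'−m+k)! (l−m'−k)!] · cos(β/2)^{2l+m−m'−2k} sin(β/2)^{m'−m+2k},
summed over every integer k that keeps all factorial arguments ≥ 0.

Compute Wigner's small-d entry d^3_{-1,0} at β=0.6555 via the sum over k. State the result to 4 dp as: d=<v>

d^3_{-1,0}(β=0.6555) via Wigner's sum:
With c≡cos(β/2)=0.946769 and s≡sin(β/2)=0.321914, N=[2·24·6·6]^{1/2}=41.569219
k∈{1,2,3} keeps every argument non-negative
  k=1: (−1)^0·41.5692/(12)·0.9468^5·0.3219^1 = +0.848301
  k=2: (−1)^1·41.5692/(4)·0.9468^3·0.3219^3 = -0.294213
  k=3: (−1)^2·41.5692/(12)·0.9468^1·0.3219^5 = +0.011338
d^3_{-1,0}(0.6555) = +0.848301 -0.294213 +0.011338 = +0.565426

d=0.5654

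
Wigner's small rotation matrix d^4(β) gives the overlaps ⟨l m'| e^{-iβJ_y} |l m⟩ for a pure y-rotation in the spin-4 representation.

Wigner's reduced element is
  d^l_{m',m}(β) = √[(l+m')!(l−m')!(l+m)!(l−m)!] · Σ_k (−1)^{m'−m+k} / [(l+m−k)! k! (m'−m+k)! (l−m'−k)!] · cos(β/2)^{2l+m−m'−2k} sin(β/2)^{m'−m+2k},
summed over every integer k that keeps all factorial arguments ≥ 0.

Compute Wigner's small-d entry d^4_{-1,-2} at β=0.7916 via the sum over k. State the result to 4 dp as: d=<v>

d=-0.2129

d^4_{-1,-2}(β=0.7916) via Wigner's sum:
With c≡cos(β/2)=0.922688 and s≡sin(β/2)=0.385546, N=[6·120·2·720]^{1/2}=1018.233765
k: max(0,(-2)−(-1))=0 … min(4+(-2),4−(-1))=2
  k=0: (−1)^1·1018.2338/(240)·0.9227^7·0.3855^1 = -0.931319
  k=1: (−1)^2·1018.2338/(48)·0.9227^5·0.3855^3 = +0.813040
  k=2: (−1)^3·1018.2338/(72)·0.9227^3·0.3855^5 = -0.094638
d^4_{-1,-2}(0.7916) = -0.931319 +0.813040 -0.094638 = -0.212917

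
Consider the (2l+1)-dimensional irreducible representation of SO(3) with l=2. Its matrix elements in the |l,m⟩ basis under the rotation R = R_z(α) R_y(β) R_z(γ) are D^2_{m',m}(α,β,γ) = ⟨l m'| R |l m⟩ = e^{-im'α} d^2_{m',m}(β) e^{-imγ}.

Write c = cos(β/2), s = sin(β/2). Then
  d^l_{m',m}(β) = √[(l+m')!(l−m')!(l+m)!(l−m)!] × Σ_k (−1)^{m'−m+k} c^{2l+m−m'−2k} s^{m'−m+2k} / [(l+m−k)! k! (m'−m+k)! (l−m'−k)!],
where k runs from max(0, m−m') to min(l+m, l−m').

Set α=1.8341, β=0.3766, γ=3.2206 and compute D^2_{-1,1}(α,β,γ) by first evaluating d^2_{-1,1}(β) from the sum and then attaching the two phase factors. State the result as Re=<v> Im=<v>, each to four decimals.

D^2_{-1,1}(1.8341,0.3766,3.2206) = e^{-i·-1·1.8341}·d^2_{-1,1}(0.3766)·e^{-i·1·3.2206}. Compute d first:
c=cos(0.3766/2)=0.982324, s=sin(0.3766/2)=0.187189; N=√[1·6·6·1]=6.000000
k∈{2,3} keeps every argument non-negative
  k=2: (−1)^0·6.0000/(2)·0.9823^2·0.1872^2 = +0.101436
  k=3: (−1)^1·6.0000/(6)·0.9823^0·0.1872^4 = -0.001228
d^2_{-1,1}(0.3766) = +0.101436 -0.001228 = +0.100208
Phases: e^{-i·(-1)·1.8341}=-0.260272+0.965535i, e^{-i·(1)·3.2206}=-0.996881+0.078925i ⇒ D=+0.018364-0.098511i

Re=0.0184 Im=-0.0985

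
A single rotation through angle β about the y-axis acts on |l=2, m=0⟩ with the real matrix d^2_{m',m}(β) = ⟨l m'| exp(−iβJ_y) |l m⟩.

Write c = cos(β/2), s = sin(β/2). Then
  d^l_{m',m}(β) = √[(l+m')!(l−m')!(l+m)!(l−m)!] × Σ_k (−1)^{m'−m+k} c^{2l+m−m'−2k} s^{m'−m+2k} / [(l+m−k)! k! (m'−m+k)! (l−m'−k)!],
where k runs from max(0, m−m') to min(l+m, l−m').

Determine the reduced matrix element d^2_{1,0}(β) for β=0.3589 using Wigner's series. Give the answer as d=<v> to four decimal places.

d^2_{1,0}(β=0.3589) via Wigner's sum:
With c≡cos(β/2)=0.983942 and s≡sin(β/2)=0.178488, N=[6·1·2·2]^{1/2}=4.898979
Admissible k: 0..1 (factorial args all ≥0)
  k=0: (−1)^1·4.8990/(2)·0.9839^3·0.1785^1 = -0.416480
  k=1: (−1)^2·4.8990/(2)·0.9839^1·0.1785^3 = +0.013705
d^2_{1,0}(0.3589) = -0.416480 +0.013705 = -0.402775

d=-0.4028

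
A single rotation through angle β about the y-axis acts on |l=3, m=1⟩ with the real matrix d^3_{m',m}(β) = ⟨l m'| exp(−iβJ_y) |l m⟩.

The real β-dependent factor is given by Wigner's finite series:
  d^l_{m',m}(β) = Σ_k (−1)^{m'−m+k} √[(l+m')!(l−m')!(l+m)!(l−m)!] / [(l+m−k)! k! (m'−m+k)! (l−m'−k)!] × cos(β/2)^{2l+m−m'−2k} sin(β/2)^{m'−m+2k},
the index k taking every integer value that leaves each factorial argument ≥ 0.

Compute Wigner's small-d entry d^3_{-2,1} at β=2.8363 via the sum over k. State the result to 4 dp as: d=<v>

d^3_{-2,1}(β=2.8363) via Wigner's sum:
c=cos(2.8363/2)=0.152054, s=sin(2.8363/2)=0.988372; N=√[1·120·24·2]=75.894664
The bounds max(0,m−m')=3 and min(l+m,l−m')=4 give 2 terms
  k=3: (−1)^0·75.8947/(12)·0.1521^3·0.9884^3 = +0.021468
  k=4: (−1)^1·75.8947/(24)·0.1521^1·0.9884^5 = -0.453525
d^3_{-2,1}(2.8363) = +0.021468 -0.453525 = -0.432057

d=-0.4321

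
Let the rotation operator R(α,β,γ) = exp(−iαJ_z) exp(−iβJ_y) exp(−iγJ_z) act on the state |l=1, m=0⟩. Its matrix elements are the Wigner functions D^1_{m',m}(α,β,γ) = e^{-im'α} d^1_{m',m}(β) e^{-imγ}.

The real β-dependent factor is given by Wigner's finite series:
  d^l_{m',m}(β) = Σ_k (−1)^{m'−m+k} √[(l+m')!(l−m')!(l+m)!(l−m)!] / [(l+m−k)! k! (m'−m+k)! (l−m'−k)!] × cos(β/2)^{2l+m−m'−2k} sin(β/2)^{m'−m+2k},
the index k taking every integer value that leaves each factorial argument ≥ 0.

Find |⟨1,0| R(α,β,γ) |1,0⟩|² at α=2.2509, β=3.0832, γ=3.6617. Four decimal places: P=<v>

First d^1_{0,0}(β=3.0832), then the phase factors e^{-i(0)α} and e^{-i(0)γ}:
With c≡cos(β/2)=0.029192 and s≡sin(β/2)=0.999574, N=[1·1·1·1]^{1/2}=1.000000
The bounds max(0,m−m')=0 and min(l+m,l−m')=1 give 2 terms
  k=0: (−1)^0·1.0000/(1)·0.0292^2·0.9996^0 = +0.000852
  k=1: (−1)^1·1.0000/(1)·0.0292^0·0.9996^2 = -0.999148
d^1_{0,0}(3.0832) = +0.000852 -0.999148 = -0.998296
|D^1_{0,0}|² = |d^1_{0,0}(β)|² = (-0.998296)² = 0.996594 (the z-rotation phases have unit modulus)

P=0.9966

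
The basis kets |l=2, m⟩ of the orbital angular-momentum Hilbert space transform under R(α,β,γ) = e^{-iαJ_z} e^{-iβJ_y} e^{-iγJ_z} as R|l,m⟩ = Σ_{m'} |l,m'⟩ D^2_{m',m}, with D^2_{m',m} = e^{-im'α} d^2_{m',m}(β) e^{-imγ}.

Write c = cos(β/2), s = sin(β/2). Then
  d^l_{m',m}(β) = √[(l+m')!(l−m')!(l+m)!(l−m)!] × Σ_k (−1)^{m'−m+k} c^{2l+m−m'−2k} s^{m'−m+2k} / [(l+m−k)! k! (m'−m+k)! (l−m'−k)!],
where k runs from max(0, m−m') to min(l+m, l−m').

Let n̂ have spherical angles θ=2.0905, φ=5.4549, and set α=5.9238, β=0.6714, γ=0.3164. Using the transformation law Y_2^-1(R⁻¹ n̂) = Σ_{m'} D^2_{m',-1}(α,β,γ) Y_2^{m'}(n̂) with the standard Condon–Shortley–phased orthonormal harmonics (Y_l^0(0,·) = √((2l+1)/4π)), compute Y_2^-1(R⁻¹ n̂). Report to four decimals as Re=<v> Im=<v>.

Need the full column D^2_{m',-1} for m'=−2..2 at α=5.9238, β=0.6714, γ=0.3164.
cos(β/2)=0.944180, sin(β/2)=0.329430
d^2_{-2,-1}: single k=1 term ⇒ +0.554572;  D = +0.510281-0.217171i
d^2_{-1,-1}: k∈[0..1] ⇒ +0.794729 -0.290240 = +0.504489;  D = +0.504023-0.021679i
d^2_{0,-1}: k∈[0..1] ⇒ -0.679209 +0.082684 = -0.596525;  D = -0.566915-0.185607i
d^2_{1,-1}: k∈[0..1] ⇒ +0.290240 -0.011778 = +0.278463;  D = +0.217261+0.174181i
d^2_{2,-1}: single k=0 term ⇒ -0.067511;  D = -0.034456-0.058056i
Y_2^{m'}(θ=2.0905,φ=5.4549) and Σ D·Y over m':
  (+0.5103-0.2172i)·(-0.0249+0.2899i)  (+0.5040-0.0217i)·(-0.2252-0.2454i)  (-0.5669-0.1856i)·(-0.0820+0.0000i)  (+0.2173+0.1742i)·(+0.2252-0.2454i)  (-0.0345-0.0581i)·(-0.0249-0.2899i)
Y_2^-1(R⁻¹ n̂) = +0.053625+0.047158i

Re=0.0536 Im=0.0472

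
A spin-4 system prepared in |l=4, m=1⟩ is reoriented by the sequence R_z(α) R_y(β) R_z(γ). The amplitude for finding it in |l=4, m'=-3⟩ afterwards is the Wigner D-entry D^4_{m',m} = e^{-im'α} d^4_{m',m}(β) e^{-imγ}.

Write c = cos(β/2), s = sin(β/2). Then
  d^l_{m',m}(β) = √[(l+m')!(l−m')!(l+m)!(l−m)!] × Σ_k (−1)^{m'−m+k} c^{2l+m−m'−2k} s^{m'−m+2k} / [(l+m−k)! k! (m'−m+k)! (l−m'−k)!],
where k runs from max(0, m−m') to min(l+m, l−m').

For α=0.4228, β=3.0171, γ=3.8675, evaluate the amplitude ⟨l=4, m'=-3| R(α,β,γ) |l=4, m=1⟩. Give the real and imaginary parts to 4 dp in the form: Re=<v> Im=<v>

Re=0.0258 Im=0.0156

First d^4_{-3,1}(β=3.0171), then the phase factors e^{-i(-3)α} and e^{-i(1)γ}:
Half-angle: c=0.062206, s=0.998063. N=√(1·5040·120·6)=1904.940944
The bounds max(0,m−m')=4 and min(l+m,l−m')=5 give 2 terms
  k=4: (−1)^0·1904.9409/(144)·0.0622^4·0.9981^4 = +0.000197
  k=5: (−1)^1·1904.9409/(240)·0.0622^2·0.9981^6 = -0.030359
d^4_{-3,1}(3.0171) = +0.000197 -0.030359 = -0.030162
Attach z-rotation phases: D = e^{-i(-3)(0.4228)}·(-0.030162)·e^{-i(1)(3.8675)} = +0.025832+0.015572i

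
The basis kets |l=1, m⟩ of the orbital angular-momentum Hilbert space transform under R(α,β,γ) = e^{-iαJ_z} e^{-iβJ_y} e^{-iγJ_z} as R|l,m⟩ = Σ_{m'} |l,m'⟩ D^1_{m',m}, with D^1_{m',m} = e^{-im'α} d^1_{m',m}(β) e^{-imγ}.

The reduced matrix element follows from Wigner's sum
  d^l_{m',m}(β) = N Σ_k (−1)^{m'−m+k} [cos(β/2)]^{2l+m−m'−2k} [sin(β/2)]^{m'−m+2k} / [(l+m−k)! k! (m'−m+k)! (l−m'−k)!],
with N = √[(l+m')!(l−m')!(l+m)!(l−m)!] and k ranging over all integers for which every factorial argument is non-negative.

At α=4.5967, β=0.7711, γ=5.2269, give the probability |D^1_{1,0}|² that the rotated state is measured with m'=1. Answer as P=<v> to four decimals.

D^1_{1,0}(4.5967,0.7711,5.2269) = e^{-i·1·4.5967}·d^1_{1,0}(0.7711)·e^{-i·0·5.2269}. Compute d first:
With c≡cos(β/2)=0.926592 and s≡sin(β/2)=0.376069, N=[2·1·1·1]^{1/2}=1.414214
Admissible k: 0..0 (factorial args all ≥0)
  k=0: (−1)^1·1.4142/(1)·0.9266^1·0.3761^1 = -0.492800
d^1_{1,0}(0.7711) = -0.492800
|D^1_{1,0}|² = |d^1_{1,0}(β)|² = (-0.492800)² = 0.242852 (the z-rotation phases have unit modulus)

P=0.2429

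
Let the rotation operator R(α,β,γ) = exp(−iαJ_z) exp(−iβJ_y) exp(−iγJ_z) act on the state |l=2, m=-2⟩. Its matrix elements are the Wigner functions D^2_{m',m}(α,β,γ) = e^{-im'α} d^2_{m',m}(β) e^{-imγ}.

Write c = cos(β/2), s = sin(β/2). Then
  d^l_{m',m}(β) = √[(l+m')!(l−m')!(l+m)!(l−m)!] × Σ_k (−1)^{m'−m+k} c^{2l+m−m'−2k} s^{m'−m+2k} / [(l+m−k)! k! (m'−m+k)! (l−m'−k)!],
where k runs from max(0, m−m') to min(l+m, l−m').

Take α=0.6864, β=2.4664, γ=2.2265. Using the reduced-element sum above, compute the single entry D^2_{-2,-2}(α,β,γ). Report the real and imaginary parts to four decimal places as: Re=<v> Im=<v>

Re=0.0108 Im=-0.0053

Split into d^2_{-2,-2}(β=2.4664) × two z-phases.
c=cos(2.4664/2)=0.331220, s=sin(2.4664/2)=0.943554; N=√[1·24·1·24]=24.000000
k: max(0,(-2)−(-2))=0 … min(2+(-2),2−(-2))=0
  k=0: (−1)^0·24.0000/(24)·0.3312^4·0.9436^0 = +0.012036
d^2_{-2,-2}(2.4664) = +0.012036
D = (+0.196705+0.980463i)·(+0.012036)·(-0.256490-0.966547i) = +0.010798-0.005315i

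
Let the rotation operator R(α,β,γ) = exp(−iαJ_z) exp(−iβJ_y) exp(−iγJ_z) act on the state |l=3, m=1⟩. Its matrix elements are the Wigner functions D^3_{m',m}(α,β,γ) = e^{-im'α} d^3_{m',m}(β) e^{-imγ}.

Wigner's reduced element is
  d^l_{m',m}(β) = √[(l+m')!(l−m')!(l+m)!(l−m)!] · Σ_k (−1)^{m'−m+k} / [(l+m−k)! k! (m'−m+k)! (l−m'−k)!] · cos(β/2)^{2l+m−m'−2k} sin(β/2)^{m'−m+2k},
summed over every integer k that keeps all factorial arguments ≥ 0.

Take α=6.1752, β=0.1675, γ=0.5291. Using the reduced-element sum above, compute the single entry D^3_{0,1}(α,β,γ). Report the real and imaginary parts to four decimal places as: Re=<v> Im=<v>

Re=0.2406 Im=-0.1407

First d^3_{0,1}(β=0.1675), then the phase factors e^{-i(0)α} and e^{-i(1)γ}:
c=cos(0.1675/2)=0.996495, s=sin(0.1675/2)=0.083652; N=√[6·6·24·2]=41.569219
k∈{1,2,3} keeps every argument non-negative
  k=1: (−1)^0·41.5692/(12)·0.9965^5·0.0837^1 = +0.284737
  k=2: (−1)^1·41.5692/(4)·0.9965^3·0.0837^3 = -0.006020
  k=3: (−1)^2·41.5692/(12)·0.9965^1·0.0837^5 = +0.000014
d^3_{0,1}(0.1675) = +0.284737 -0.006020 +0.000014 = +0.278731
Attach z-rotation phases: D = e^{-i(0)(6.1752)}·(+0.278731)·e^{-i(1)(0.5291)} = +0.240618-0.140691i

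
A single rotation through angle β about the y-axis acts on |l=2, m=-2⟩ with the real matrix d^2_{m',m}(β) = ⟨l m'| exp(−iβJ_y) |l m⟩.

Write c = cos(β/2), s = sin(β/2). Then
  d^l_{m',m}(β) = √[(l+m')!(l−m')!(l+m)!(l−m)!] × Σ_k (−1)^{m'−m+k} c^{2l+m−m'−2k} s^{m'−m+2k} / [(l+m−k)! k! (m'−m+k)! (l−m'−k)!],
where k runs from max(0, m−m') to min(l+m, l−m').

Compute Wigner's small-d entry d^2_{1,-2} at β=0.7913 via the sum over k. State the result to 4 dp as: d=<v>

d=-0.1057

d^2_{1,-2}(β=0.7913) via Wigner's sum:
Half-angle: c=0.922746, s=0.385408. N=√(6·1·1·24)=12.000000
The bounds max(0,m−m')=0 and min(l+m,l−m')=0 give 1 term
  k=0: (−1)^3·12.0000/(6)·0.9227^1·0.3854^3 = -0.105651
d^2_{1,-2}(0.7913) = -0.105651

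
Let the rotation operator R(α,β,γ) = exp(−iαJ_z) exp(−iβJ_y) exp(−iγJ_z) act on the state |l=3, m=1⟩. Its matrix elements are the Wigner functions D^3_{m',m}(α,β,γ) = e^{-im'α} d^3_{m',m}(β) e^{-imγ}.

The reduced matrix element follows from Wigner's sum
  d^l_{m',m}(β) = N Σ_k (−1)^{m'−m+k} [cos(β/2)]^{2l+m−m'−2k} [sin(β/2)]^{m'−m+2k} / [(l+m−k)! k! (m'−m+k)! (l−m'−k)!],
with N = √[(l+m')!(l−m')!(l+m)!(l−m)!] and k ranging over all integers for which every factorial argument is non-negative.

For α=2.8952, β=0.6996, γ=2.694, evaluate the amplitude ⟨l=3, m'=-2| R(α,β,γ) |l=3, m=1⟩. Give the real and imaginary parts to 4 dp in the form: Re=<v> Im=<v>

Re=-0.1968 Im=0.0089

Split into d^3_{-2,1}(β=0.6996) × two z-phases.
Half-angle: c=0.939441, s=0.342710. N=√(1·120·24·2)=75.894664
k: max(0,(1)−(-2))=3 … min(3+(1),3−(-2))=4
  k=3: (−1)^0·75.8947/(12)·0.9394^3·0.3427^3 = +0.211066
  k=4: (−1)^1·75.8947/(24)·0.9394^1·0.3427^5 = -0.014044
d^3_{-2,1}(0.6996) = +0.211066 -0.014044 = +0.197022
Attach z-rotation phases: D = e^{-i(-2)(2.8952)}·(+0.197022)·e^{-i(1)(2.694)} = -0.196821+0.008901i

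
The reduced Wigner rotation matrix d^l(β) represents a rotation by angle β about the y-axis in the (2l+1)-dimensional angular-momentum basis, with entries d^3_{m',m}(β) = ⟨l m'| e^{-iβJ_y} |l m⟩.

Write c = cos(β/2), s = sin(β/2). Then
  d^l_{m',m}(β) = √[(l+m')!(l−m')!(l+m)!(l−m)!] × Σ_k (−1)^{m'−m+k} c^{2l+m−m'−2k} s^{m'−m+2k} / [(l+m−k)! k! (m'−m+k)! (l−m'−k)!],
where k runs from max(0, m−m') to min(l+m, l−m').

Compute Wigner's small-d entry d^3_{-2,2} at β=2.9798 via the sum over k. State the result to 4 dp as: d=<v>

d^3_{-2,2}(β=2.9798) via Wigner's sum:
With c≡cos(β/2)=0.080808 and s≡sin(β/2)=0.996730, N=[1·120·120·1]^{1/2}=120.000000
k∈{4,5} keeps every argument non-negative
  k=4: (−1)^0·120.0000/(24)·0.0808^2·0.9967^4 = +0.032225
  k=5: (−1)^1·120.0000/(120)·0.0808^0·0.9967^6 = -0.980538
d^3_{-2,2}(2.9798) = +0.032225 -0.980538 = -0.948313

d=-0.9483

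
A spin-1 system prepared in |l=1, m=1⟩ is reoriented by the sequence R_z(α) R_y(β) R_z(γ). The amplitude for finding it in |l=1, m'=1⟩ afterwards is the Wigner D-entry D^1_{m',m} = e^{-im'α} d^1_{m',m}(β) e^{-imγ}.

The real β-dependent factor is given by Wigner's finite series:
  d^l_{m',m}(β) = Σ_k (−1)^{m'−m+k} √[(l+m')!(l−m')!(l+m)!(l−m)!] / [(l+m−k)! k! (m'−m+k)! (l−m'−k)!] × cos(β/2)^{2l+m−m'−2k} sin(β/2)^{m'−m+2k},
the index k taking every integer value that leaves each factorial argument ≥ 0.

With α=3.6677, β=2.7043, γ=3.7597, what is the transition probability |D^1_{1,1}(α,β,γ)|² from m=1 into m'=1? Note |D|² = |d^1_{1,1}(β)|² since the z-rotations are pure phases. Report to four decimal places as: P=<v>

P=0.0022

D^1_{1,1}(3.6677,2.7043,3.7597) = e^{-i·1·3.6677}·d^1_{1,1}(2.7043)·e^{-i·1·3.7597}. Compute d first:
With c≡cos(β/2)=0.216908 and s≡sin(β/2)=0.976192, N=[2·1·2·1]^{1/2}=2.000000
The bounds max(0,m−m')=0 and min(l+m,l−m')=0 give 1 term
  k=0: (−1)^0·2.0000/(2)·0.2169^2·0.9762^0 = +0.047049
d^1_{1,1}(2.7043) = +0.047049
|D^1_{1,1}|² = |d^1_{1,1}(β)|² = (+0.047049)² = 0.002214 (the z-rotation phases have unit modulus)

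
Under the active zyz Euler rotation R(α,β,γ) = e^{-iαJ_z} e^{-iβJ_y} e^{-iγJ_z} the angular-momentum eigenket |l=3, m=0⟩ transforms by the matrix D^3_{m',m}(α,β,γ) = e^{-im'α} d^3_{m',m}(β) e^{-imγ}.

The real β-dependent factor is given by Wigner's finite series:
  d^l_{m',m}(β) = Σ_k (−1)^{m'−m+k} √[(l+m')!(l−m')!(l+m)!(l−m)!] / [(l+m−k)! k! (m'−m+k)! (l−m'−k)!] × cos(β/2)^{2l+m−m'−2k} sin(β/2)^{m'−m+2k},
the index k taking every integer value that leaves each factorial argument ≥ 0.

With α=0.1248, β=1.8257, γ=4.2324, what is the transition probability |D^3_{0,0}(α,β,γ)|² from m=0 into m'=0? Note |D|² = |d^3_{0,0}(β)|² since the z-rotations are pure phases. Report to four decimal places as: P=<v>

P=0.1143

Split into d^3_{0,0}(β=1.8257) × two z-phases.
With c≡cos(β/2)=0.611493 and s≡sin(β/2)=0.791250, N=[6·6·6·6]^{1/2}=36.000000
Admissible k: 0..3 (factorial args all ≥0)
  k=0: (−1)^0·36.0000/(36)·0.6115^6·0.7912^0 = +0.052282
  k=1: (−1)^1·36.0000/(4)·0.6115^4·0.7912^2 = -0.787836
  k=2: (−1)^2·36.0000/(4)·0.6115^2·0.7912^4 = +1.319107
  k=3: (−1)^3·36.0000/(36)·0.6115^0·0.7912^6 = -0.245404
d^3_{0,0}(1.8257) = +0.052282 -0.787836 +1.319107 -0.245404 = +0.338148
|D^3_{0,0}|² = |d^3_{0,0}(β)|² = (+0.338148)² = 0.114344 (the z-rotation phases have unit modulus)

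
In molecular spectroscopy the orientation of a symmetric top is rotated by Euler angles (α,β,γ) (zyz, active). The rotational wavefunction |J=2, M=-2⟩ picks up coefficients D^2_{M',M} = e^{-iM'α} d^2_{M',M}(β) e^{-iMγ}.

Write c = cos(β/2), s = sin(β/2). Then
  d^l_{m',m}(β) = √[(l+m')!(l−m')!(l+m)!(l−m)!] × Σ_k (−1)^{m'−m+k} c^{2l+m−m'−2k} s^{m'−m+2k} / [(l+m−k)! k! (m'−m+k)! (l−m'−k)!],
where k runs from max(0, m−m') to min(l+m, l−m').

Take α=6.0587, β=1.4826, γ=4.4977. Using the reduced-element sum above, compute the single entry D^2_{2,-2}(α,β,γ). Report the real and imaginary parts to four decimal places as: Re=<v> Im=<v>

Split into d^2_{2,-2}(β=1.4826) × two z-phases.
c=cos(1.4826/2)=0.737591, s=sin(1.4826/2)=0.675247; N=√[24·1·1·24]=24.000000
Admissible k: 0..0 (factorial args all ≥0)
  k=0: (−1)^4·24.0000/(24)·0.7376^0·0.6752^4 = +0.207899
d^2_{2,-2}(1.4826) = +0.207899
Attach z-rotation phases: D = e^{-i(2)(6.0587)}·(+0.207899)·e^{-i(-2)(4.4977)} = -0.207859-0.004073i

Re=-0.2079 Im=-0.0041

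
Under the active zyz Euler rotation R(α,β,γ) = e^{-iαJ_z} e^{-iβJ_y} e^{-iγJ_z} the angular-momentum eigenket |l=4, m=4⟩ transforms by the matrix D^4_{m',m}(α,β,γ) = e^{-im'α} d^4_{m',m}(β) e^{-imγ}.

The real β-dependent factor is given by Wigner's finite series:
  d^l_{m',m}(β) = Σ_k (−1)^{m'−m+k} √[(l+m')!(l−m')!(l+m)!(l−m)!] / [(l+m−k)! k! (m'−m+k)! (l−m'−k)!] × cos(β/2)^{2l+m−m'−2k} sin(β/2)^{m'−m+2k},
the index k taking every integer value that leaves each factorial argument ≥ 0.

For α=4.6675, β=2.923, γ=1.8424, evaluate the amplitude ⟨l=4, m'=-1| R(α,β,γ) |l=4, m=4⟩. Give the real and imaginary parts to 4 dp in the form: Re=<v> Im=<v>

Re=-0.0085 Im=-0.0040

First d^4_{-1,4}(β=2.923), then the phase factors e^{-i(-1)α} and e^{-i(4)γ}:
With c≡cos(β/2)=0.109079 and s≡sin(β/2)=0.994033, N=[6·120·40320·1]^{1/2}=5387.986637
k: max(0,(4)−(-1))=5 … min(4+(4),4−(-1))=5
  k=5: (−1)^0·5387.9866/(720)·0.1091^3·0.9940^5 = +0.009426
d^4_{-1,4}(2.923) = +0.009426
Attach z-rotation phases: D = e^{-i(-1)(4.6675)}·(+0.009426)·e^{-i(4)(1.8424)} = -0.008530-0.004011i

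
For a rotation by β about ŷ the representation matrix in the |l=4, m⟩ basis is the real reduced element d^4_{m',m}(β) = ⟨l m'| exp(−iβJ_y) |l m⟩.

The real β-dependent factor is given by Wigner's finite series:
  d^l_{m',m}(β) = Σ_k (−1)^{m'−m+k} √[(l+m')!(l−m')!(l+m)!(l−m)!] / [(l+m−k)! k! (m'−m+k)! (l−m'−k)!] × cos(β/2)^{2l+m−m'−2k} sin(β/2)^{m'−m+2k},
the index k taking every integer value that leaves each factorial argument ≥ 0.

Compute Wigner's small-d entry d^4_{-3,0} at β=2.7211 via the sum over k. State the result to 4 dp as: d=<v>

d=-0.0918

d^4_{-3,0}(β=2.7211) via Wigner's sum:
c=cos(2.7211/2)=0.208701, s=sin(2.7211/2)=0.977980; N=√[1·5040·24·24]=1703.830978
Admissible k: 3..4 (factorial args all ≥0)
  k=3: (−1)^0·1703.8310/(144)·0.2087^5·0.9780^3 = +0.004382
  k=4: (−1)^1·1703.8310/(144)·0.2087^3·0.9780^5 = -0.096224
d^4_{-3,0}(2.7211) = +0.004382 -0.096224 = -0.091842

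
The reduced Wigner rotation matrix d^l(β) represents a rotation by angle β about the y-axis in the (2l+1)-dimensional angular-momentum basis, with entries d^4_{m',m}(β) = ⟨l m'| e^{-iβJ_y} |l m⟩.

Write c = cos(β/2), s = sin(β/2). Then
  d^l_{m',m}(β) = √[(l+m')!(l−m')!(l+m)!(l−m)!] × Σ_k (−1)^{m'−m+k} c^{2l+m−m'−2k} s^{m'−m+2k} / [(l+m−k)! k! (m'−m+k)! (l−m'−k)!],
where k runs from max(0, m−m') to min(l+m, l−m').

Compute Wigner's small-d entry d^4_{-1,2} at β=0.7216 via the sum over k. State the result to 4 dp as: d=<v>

d=0.3535

d^4_{-1,2}(β=0.7216) via Wigner's sum:
Half-angle: c=0.935615, s=0.353023. N=√(6·120·720·2)=1018.233765
k∈{3,4,5} keeps every argument non-negative
  k=3: (−1)^0·1018.2338/(72)·0.9356^5·0.3530^3 = +0.446076
  k=4: (−1)^1·1018.2338/(48)·0.9356^3·0.3530^5 = -0.095260
  k=5: (−1)^2·1018.2338/(240)·0.9356^1·0.3530^7 = +0.002712
d^4_{-1,2}(0.7216) = +0.446076 -0.095260 +0.002712 = +0.353528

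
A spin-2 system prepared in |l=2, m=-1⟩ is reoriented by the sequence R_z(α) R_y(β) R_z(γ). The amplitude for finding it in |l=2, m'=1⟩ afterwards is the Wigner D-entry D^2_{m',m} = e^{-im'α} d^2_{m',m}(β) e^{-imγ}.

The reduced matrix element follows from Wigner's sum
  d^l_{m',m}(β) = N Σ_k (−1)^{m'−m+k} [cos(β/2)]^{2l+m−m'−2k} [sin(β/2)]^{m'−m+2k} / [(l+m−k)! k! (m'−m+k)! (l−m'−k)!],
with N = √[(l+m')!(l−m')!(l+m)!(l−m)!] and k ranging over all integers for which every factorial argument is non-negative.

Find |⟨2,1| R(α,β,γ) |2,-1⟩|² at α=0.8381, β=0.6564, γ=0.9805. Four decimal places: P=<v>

P=0.0721

Split into d^2_{1,-1}(β=0.6564) × two z-phases.
c=cos(0.6564/2)=0.946624, s=sin(0.6564/2)=0.322340; N=√[6·1·1·6]=6.000000
k∈{0,1} keeps every argument non-negative
  k=0: (−1)^2·6.0000/(2)·0.9466^2·0.3223^2 = +0.279321
  k=1: (−1)^3·6.0000/(6)·0.9466^0·0.3223^4 = -0.010796
d^2_{1,-1}(0.6564) = +0.279321 -0.010796 = +0.268525
|D^2_{1,-1}|² = |d^2_{1,-1}(β)|² = (+0.268525)² = 0.072106 (the z-rotation phases have unit modulus)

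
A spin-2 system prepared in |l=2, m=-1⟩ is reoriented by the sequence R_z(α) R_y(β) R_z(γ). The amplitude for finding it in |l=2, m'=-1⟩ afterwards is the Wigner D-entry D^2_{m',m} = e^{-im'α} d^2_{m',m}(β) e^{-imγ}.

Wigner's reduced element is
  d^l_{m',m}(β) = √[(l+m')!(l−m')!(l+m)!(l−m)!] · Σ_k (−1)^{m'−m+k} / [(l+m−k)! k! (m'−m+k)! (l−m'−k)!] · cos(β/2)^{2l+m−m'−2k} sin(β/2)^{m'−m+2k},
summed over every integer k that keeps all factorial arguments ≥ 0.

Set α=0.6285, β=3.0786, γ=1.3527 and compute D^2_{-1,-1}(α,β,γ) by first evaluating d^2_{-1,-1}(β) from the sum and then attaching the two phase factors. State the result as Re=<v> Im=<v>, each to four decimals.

D^2_{-1,-1}(0.6285,3.0786,1.3527) = e^{-i·-1·0.6285}·d^2_{-1,-1}(3.0786)·e^{-i·-1·1.3527}. Compute d first:
c=cos(3.0786/2)=0.031491, s=sin(3.0786/2)=0.999504; N=√[1·6·1·6]=6.000000
Admissible k: 0..1 (factorial args all ≥0)
  k=0: (−1)^0·6.0000/(6)·0.0315^4·0.9995^0 = +0.000001
  k=1: (−1)^1·6.0000/(2)·0.0315^2·0.9995^2 = -0.002972
d^2_{-1,-1}(3.0786) = +0.000001 -0.002972 = -0.002971
D = (+0.808910+0.587932i)·(-0.002971)·(+0.216371+0.976311i) = +0.001185-0.002724i

Re=0.0012 Im=-0.0027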